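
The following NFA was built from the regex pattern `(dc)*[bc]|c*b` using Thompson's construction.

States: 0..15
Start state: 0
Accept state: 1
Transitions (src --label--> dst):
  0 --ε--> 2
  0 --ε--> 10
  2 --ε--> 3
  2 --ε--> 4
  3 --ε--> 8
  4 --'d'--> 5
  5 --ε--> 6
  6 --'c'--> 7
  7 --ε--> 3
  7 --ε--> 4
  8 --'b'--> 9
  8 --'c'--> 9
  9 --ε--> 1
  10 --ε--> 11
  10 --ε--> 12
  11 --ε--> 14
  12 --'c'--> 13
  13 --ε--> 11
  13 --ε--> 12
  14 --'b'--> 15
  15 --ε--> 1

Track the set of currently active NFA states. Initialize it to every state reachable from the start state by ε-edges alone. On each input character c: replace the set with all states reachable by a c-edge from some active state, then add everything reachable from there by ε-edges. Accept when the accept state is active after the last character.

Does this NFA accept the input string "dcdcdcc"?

initial (ε-close {0}): {0,2,3,4,8,10,11,12,14}
'd' @ 1: {5,6}
'c' @ 2: {3,4,7,8}
'd' @ 3: {5,6}
'c' @ 4: {3,4,7,8}
'd' @ 5: {5,6}
'c' @ 6: {3,4,7,8}
'c' @ 7: {1,9}  [accepting]
after full input: {1,9}  (accept=1 in)

Answer: ACCEPT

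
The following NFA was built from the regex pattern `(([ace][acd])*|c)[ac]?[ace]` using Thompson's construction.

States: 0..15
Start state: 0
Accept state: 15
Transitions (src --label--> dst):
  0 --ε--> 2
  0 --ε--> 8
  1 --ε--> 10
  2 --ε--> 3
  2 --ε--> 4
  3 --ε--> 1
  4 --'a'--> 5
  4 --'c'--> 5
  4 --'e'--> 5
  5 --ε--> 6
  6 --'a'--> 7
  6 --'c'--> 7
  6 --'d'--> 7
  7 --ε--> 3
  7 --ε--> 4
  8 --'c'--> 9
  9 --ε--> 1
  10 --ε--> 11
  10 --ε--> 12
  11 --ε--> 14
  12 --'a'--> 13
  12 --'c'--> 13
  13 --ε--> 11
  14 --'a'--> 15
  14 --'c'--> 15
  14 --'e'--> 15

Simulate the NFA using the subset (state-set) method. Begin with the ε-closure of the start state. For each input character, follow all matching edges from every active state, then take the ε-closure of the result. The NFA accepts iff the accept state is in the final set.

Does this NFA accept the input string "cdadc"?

S₀ = ε-closure({0}) = {0,1,2,3,4,8,10,11,12,14}
'c' @ 1: {1,5,6,9,10,11,12,13,14,15}  (accept∈set)
'd' @ 2: {1,3,4,7,10,11,12,14}
'a' @ 3: {5,6,11,13,14,15}  (accept∈set)
'd' @ 4: {1,3,4,7,10,11,12,14}
'c' @ 5: {5,6,11,13,14,15}  (accept∈set)
after full input: {5,6,11,13,14,15}  (accept=15 in)

Answer: ACCEPT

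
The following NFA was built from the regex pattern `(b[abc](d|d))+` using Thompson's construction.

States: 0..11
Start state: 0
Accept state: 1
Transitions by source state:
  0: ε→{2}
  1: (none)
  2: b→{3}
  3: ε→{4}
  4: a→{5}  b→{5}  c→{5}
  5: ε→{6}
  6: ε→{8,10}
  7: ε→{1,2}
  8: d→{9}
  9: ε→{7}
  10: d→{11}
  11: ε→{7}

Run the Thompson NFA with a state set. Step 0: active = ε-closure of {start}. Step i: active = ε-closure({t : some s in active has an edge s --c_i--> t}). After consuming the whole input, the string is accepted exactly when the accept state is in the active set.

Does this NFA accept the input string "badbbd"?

S₀ = ε-closure({0}) = {0,2}
'b' @ 1: {3,4}
'a' @ 2: {5,6,8,10}
'd' @ 3: {1,2,7,9,11}  ✓accept
'b' @ 4: {3,4}
'b' @ 5: {5,6,8,10}
'd' @ 6: {1,2,7,9,11}  ✓accept
end set {1,2,7,9,11} — state 1 in

Answer: ACCEPT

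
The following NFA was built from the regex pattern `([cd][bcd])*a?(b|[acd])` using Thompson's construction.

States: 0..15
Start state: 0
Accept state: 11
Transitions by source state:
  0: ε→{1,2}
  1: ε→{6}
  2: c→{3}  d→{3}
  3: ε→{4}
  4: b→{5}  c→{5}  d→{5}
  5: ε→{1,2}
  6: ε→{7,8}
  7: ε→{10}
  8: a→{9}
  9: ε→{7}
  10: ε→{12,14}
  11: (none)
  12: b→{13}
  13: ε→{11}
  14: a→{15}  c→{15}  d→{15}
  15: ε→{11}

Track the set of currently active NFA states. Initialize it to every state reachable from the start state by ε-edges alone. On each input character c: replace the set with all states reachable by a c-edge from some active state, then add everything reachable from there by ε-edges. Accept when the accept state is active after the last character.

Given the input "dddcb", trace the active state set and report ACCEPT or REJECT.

Answer: ACCEPT

Derivation:
S₀ = ε-closure({0}) = {0,1,2,6,7,8,10,12,14}
'd' @ 1: {3,4,11,15}  (accept∈set)
'd' @ 2: {1,2,5,6,7,8,10,12,14}
'd' @ 3: {3,4,11,15}  (accept∈set)
'c' @ 4: {1,2,5,6,7,8,10,12,14}
'b' @ 5: {11,13}  (accept∈set)
end set {11,13} — state 11 in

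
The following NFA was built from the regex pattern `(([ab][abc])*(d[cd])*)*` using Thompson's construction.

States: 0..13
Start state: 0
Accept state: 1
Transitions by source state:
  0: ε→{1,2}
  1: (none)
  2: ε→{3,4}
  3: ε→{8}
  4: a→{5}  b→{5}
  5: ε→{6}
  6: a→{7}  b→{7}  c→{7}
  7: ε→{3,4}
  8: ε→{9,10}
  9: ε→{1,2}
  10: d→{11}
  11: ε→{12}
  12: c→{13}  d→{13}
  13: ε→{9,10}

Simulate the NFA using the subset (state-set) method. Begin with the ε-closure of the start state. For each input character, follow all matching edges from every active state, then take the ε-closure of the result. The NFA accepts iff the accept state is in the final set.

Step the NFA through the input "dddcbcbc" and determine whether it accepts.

Answer: ACCEPT

Trace:
initial (ε-close {0}): {0,1,2,3,4,8,9,10}
'd' @ 1: {11,12}
'd' @ 2: {1,2,3,4,8,9,10,13}  ✓accept
'd' @ 3: {11,12}
'c' @ 4: {1,2,3,4,8,9,10,13}  ✓accept
'b' @ 5: {5,6}
'c' @ 6: {1,2,3,4,7,8,9,10}  ✓accept
'b' @ 7: {5,6}
'c' @ 8: {1,2,3,4,7,8,9,10}  ✓accept
final: {1,2,3,4,7,8,9,10}; accept 1 in set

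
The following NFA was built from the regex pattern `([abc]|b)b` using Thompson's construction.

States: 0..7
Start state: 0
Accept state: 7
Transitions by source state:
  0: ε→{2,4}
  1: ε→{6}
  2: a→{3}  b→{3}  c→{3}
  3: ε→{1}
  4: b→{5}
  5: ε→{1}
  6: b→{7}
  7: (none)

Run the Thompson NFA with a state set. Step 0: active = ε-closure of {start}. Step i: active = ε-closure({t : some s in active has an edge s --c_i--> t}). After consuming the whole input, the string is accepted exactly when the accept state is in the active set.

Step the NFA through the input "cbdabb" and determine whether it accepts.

start: ε-closure({0}) = {0,2,4}
'c' @ 1: {1,3,6}
'b' @ 2: {7}  [accepting]
'd' @ 3: {}  — state set empty
rest 'abb' ignored (set empty)
end set {} — state 7 not in

Answer: REJECT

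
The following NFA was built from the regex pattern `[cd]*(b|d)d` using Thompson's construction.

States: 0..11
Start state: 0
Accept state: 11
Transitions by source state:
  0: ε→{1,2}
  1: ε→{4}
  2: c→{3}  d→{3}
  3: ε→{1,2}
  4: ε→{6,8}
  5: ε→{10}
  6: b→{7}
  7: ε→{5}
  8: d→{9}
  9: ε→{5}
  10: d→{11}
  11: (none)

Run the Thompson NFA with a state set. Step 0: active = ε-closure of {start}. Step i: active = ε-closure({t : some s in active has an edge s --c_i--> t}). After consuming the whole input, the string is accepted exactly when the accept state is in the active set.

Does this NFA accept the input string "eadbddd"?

start: ε-closure({0}) = {0,1,2,4,6,8}
'e' @ 1: {}  — state set empty
rest 'adbddd' ignored (set empty)
after full input: {}  (accept=11 not in)

Answer: REJECT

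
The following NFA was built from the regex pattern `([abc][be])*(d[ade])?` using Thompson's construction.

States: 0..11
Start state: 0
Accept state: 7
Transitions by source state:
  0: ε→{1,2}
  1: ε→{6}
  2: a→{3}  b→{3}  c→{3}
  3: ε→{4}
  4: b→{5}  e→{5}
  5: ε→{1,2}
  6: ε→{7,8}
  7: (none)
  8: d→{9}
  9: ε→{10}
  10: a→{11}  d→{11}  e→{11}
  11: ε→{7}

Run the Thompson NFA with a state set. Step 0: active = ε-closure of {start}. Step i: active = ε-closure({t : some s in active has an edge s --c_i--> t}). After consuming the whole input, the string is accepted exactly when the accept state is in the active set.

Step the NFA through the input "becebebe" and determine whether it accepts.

initial (ε-close {0}): {0,1,2,6,7,8}
'b' @ 1: {3,4}
'e' @ 2: {1,2,5,6,7,8}  (accept∈set)
'c' @ 3: {3,4}
'e' @ 4: {1,2,5,6,7,8}  (accept∈set)
'b' @ 5: {3,4}
'e' @ 6: {1,2,5,6,7,8}  (accept∈set)
'b' @ 7: {3,4}
'e' @ 8: {1,2,5,6,7,8}  (accept∈set)
after full input: {1,2,5,6,7,8}  (accept=7 in)

Answer: ACCEPT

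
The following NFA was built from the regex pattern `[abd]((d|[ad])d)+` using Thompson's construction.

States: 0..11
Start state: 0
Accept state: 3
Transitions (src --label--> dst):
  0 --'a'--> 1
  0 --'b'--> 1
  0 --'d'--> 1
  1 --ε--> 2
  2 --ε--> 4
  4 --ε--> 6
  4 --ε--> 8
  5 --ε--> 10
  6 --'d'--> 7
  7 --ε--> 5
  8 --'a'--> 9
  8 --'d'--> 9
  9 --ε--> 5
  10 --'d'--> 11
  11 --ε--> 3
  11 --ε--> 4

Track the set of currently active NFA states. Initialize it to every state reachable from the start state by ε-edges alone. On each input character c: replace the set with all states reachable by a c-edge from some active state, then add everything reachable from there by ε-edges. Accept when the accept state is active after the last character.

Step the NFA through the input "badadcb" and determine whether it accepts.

start: ε-closure({0}) = {0}
'b' @ 1: {1,2,4,6,8}
'a' @ 2: {5,9,10}
'd' @ 3: {3,4,6,8,11}  (accept∈set)
'a' @ 4: {5,9,10}
'd' @ 5: {3,4,6,8,11}  (accept∈set)
'c' @ 6: {}  — state set empty
rest 'b' ignored (set empty)
end set {} — state 3 not in

Answer: REJECT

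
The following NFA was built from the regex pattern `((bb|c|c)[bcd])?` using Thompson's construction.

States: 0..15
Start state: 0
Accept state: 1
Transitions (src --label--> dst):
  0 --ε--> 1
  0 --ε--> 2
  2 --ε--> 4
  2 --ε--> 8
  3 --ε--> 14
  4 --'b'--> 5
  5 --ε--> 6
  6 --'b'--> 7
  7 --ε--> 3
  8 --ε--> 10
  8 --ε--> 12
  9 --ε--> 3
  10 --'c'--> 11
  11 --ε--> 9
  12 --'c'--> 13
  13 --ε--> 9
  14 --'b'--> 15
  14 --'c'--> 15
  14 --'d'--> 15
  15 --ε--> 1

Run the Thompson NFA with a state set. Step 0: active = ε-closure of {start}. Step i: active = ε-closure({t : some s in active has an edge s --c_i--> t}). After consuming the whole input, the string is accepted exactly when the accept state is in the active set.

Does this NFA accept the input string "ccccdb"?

start: ε-closure({0}) = {0,1,2,4,8,10,12}
'c' @ 1: {3,9,11,13,14}
'c' @ 2: {1,15}  [accepting]
'c' @ 3: {}  — no active states
rest 'cdb' ignored (set empty)
final: {}; accept 1 not in set

Answer: REJECT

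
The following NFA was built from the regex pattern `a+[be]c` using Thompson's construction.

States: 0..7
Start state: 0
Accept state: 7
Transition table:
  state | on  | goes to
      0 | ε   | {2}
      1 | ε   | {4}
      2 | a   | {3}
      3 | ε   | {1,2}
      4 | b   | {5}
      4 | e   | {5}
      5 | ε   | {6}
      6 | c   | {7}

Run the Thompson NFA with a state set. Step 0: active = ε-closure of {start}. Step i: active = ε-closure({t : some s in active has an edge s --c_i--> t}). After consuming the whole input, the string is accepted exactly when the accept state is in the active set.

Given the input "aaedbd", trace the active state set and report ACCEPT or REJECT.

initial (ε-close {0}): {0,2}
'a' @ 1: {1,2,3,4}
'a' @ 2: {1,2,3,4}
'e' @ 3: {5,6}
'd' @ 4: {}  — no active states
rest 'bd' ignored (set empty)
end set {} — state 7 not in

Answer: REJECT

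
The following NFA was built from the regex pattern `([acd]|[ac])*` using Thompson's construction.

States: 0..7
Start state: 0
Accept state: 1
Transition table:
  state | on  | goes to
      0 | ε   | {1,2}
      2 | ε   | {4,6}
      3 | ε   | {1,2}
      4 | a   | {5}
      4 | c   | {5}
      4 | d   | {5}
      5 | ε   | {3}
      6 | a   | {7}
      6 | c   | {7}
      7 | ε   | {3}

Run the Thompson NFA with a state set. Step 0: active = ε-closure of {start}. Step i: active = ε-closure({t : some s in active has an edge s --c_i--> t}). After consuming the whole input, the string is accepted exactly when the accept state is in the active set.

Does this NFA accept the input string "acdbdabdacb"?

Answer: REJECT

Derivation:
S₀ = ε-closure({0}) = {0,1,2,4,6}
'a' @ 1: {1,2,3,4,5,6,7}  [accepting]
'c' @ 2: {1,2,3,4,5,6,7}  [accepting]
'd' @ 3: {1,2,3,4,5,6}  [accepting]
'b' @ 4: {}  — state set empty
rest 'dabdacb' ignored (set empty)
end set {} — state 1 not in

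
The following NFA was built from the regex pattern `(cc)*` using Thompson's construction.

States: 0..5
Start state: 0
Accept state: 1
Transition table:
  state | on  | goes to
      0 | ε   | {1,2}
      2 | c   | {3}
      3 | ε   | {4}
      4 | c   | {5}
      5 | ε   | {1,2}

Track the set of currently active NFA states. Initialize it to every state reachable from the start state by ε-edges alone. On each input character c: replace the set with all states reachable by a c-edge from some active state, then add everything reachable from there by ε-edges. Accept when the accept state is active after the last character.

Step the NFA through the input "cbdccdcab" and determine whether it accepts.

Answer: REJECT

Steps:
start: ε-closure({0}) = {0,1,2}
'c' @ 1: {3,4}
'b' @ 2: {}  — dead — no transitions
rest 'dccdcab' ignored (set empty)
end set {} — state 1 not in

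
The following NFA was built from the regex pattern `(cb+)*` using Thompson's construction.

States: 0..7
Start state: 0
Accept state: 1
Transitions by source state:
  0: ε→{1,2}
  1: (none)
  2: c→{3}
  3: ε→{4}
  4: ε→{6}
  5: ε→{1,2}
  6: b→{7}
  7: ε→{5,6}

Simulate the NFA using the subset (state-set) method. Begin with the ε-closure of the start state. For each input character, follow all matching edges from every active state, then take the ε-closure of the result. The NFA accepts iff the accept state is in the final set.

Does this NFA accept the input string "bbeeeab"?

S₀ = ε-closure({0}) = {0,1,2}
'b' @ 1: {}  — no active states
rest 'beeeab' ignored (set empty)
after full input: {}  (accept=1 not in)

Answer: REJECT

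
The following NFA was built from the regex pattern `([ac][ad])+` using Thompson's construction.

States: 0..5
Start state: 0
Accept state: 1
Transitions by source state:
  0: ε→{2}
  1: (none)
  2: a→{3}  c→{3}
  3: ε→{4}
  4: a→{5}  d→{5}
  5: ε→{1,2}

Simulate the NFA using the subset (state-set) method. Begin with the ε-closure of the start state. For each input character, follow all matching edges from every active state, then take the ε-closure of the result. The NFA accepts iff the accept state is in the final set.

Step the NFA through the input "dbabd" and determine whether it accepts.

Answer: REJECT

Trace:
initial (ε-close {0}): {0,2}
'd' @ 1: {}  — state set empty
rest 'babd' ignored (set empty)
end set {} — state 1 not in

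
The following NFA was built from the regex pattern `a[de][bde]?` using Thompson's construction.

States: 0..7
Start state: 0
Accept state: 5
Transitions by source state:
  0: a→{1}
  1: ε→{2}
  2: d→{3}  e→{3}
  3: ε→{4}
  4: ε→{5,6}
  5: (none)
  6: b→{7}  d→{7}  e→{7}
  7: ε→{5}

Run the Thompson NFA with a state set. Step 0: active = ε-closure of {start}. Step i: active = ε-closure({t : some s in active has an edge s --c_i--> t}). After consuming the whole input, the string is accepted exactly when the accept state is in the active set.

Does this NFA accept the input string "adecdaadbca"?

Answer: REJECT

Steps:
S₀ = ε-closure({0}) = {0}
'a' @ 1: {1,2}
'd' @ 2: {3,4,5,6}  [accepting]
'e' @ 3: {5,7}  [accepting]
'c' @ 4: {}  — dead — no transitions
rest 'daadbca' ignored (set empty)
after full input: {}  (accept=5 not in)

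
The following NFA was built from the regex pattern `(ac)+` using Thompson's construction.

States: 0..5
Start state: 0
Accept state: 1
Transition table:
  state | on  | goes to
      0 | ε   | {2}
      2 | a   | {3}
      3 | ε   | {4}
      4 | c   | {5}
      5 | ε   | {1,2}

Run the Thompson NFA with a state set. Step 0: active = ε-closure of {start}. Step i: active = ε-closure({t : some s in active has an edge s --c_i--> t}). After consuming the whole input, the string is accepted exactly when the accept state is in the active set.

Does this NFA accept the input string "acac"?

initial (ε-close {0}): {0,2}
'a' @ 1: {3,4}
'c' @ 2: {1,2,5}  (accept∈set)
'a' @ 3: {3,4}
'c' @ 4: {1,2,5}  (accept∈set)
after full input: {1,2,5}  (accept=1 in)

Answer: ACCEPT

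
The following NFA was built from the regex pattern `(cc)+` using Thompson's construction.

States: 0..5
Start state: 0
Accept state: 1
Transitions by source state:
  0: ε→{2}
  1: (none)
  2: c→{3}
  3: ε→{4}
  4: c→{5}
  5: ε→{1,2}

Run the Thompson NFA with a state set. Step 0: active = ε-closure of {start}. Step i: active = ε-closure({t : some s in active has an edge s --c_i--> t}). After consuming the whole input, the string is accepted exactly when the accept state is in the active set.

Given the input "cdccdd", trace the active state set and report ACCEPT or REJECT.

S₀ = ε-closure({0}) = {0,2}
'c' @ 1: {3,4}
'd' @ 2: {}  — state set empty
rest 'ccdd' ignored (set empty)
end set {} — state 1 not in

Answer: REJECT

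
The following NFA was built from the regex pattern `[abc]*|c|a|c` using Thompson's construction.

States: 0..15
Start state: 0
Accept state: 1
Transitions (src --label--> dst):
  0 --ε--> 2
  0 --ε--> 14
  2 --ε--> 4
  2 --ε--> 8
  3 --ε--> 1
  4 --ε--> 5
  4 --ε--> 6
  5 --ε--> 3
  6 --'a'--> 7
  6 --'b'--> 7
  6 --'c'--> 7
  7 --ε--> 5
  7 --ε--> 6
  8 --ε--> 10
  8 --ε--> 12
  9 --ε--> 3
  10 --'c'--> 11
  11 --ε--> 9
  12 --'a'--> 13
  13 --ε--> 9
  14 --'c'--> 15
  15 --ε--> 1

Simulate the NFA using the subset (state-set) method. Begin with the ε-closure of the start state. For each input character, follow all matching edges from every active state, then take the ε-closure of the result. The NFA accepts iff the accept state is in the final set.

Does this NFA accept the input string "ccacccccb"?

Answer: ACCEPT

Steps:
initial (ε-close {0}): {0,1,2,3,4,5,6,8,10,12,14}
'c' @ 1: {1,3,5,6,7,9,11,15}  (accept∈set)
'c' @ 2: {1,3,5,6,7}  (accept∈set)
'a' @ 3: {1,3,5,6,7}  (accept∈set)
'c' @ 4: {1,3,5,6,7}  (accept∈set)
'c' @ 5: {1,3,5,6,7}  (accept∈set)
'c' @ 6: {1,3,5,6,7}  (accept∈set)
'c' @ 7: {1,3,5,6,7}  (accept∈set)
'c' @ 8: {1,3,5,6,7}  (accept∈set)
'b' @ 9: {1,3,5,6,7}  (accept∈set)
final: {1,3,5,6,7}; accept 1 in set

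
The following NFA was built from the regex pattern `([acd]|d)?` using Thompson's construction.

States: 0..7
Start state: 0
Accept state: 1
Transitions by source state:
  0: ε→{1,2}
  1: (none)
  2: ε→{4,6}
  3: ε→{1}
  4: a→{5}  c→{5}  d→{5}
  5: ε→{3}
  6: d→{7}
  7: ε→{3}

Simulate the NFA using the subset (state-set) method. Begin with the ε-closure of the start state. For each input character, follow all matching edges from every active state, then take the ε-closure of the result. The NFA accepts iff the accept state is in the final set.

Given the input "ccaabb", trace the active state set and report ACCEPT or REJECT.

start: ε-closure({0}) = {0,1,2,4,6}
'c' @ 1: {1,3,5}  [accepting]
'c' @ 2: {}  — no active states
rest 'aabb' ignored (set empty)
end set {} — state 1 not in

Answer: REJECT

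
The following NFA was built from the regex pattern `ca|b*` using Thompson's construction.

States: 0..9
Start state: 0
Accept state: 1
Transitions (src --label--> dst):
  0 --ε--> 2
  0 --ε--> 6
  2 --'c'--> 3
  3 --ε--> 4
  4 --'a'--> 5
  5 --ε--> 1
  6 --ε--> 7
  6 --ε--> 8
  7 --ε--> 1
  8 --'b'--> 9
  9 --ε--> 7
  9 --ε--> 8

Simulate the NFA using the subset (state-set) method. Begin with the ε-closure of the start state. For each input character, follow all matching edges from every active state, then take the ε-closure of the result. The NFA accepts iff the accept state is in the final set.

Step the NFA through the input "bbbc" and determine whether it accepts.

Answer: REJECT

Trace:
start: ε-closure({0}) = {0,1,2,6,7,8}
'b' @ 1: {1,7,8,9}  (accept∈set)
'b' @ 2: {1,7,8,9}  (accept∈set)
'b' @ 3: {1,7,8,9}  (accept∈set)
'c' @ 4: {}  — no active states
after full input: {}  (accept=1 not in)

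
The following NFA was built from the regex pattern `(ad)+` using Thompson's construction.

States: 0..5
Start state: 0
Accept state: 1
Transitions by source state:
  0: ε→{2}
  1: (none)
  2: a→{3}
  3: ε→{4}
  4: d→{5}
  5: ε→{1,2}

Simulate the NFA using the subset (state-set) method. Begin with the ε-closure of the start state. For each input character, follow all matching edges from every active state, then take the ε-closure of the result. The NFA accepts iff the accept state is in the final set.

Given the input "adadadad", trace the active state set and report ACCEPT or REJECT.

start: ε-closure({0}) = {0,2}
'a' @ 1: {3,4}
'd' @ 2: {1,2,5}  [accepting]
'a' @ 3: {3,4}
'd' @ 4: {1,2,5}  [accepting]
'a' @ 5: {3,4}
'd' @ 6: {1,2,5}  [accepting]
'a' @ 7: {3,4}
'd' @ 8: {1,2,5}  [accepting]
final: {1,2,5}; accept 1 in set

Answer: ACCEPT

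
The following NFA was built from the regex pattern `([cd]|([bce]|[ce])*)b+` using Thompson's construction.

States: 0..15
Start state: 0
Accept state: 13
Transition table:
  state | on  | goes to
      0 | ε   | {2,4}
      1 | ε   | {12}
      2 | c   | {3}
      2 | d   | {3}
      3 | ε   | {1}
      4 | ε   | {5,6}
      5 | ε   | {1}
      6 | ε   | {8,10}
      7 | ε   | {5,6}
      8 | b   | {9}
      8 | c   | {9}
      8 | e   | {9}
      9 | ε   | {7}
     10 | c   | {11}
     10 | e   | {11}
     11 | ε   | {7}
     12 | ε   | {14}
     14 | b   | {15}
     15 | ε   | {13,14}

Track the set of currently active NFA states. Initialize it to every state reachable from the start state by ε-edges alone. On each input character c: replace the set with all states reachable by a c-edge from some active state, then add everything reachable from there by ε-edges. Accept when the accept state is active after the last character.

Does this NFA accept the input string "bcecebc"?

Answer: REJECT

Steps:
start: ε-closure({0}) = {0,1,2,4,5,6,8,10,12,14}
'b' @ 1: {1,5,6,7,8,9,10,12,13,14,15}  (accept∈set)
'c' @ 2: {1,5,6,7,8,9,10,11,12,14}
'e' @ 3: {1,5,6,7,8,9,10,11,12,14}
'c' @ 4: {1,5,6,7,8,9,10,11,12,14}
'e' @ 5: {1,5,6,7,8,9,10,11,12,14}
'b' @ 6: {1,5,6,7,8,9,10,12,13,14,15}  (accept∈set)
'c' @ 7: {1,5,6,7,8,9,10,11,12,14}
final: {1,5,6,7,8,9,10,11,12,14}; accept 13 not in set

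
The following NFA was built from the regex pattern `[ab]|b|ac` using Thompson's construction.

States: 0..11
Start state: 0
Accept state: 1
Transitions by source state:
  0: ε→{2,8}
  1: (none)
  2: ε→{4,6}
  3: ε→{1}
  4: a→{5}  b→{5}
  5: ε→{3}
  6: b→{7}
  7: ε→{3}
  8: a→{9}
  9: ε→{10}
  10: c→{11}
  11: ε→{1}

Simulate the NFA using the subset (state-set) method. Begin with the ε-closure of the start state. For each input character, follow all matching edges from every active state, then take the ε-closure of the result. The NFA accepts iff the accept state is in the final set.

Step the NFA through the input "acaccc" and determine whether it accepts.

start: ε-closure({0}) = {0,2,4,6,8}
'a' @ 1: {1,3,5,9,10}  ✓accept
'c' @ 2: {1,11}  ✓accept
'a' @ 3: {}  — dead — no transitions
rest 'ccc' ignored (set empty)
after full input: {}  (accept=1 not in)

Answer: REJECT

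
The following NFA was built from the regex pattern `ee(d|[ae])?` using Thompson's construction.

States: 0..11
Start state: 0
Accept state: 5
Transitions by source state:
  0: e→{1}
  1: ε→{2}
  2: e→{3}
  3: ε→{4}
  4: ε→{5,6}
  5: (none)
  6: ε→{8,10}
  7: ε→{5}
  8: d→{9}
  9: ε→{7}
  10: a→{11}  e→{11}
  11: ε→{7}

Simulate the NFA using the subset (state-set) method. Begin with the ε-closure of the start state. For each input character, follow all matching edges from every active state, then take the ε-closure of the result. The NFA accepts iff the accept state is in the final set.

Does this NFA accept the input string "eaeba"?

Answer: REJECT

Steps:
S₀ = ε-closure({0}) = {0}
'e' @ 1: {1,2}
'a' @ 2: {}  — dead — no transitions
rest 'eba' ignored (set empty)
after full input: {}  (accept=5 not in)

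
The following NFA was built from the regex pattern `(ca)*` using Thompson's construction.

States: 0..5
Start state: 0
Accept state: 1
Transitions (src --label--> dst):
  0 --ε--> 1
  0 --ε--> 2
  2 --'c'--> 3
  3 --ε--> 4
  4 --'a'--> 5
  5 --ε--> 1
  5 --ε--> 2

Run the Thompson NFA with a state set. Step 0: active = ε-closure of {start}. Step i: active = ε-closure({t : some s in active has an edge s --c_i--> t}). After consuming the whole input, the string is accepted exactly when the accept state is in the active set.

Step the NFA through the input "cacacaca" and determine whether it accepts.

initial (ε-close {0}): {0,1,2}
'c' @ 1: {3,4}
'a' @ 2: {1,2,5}  (accept∈set)
'c' @ 3: {3,4}
'a' @ 4: {1,2,5}  (accept∈set)
'c' @ 5: {3,4}
'a' @ 6: {1,2,5}  (accept∈set)
'c' @ 7: {3,4}
'a' @ 8: {1,2,5}  (accept∈set)
final: {1,2,5}; accept 1 in set

Answer: ACCEPT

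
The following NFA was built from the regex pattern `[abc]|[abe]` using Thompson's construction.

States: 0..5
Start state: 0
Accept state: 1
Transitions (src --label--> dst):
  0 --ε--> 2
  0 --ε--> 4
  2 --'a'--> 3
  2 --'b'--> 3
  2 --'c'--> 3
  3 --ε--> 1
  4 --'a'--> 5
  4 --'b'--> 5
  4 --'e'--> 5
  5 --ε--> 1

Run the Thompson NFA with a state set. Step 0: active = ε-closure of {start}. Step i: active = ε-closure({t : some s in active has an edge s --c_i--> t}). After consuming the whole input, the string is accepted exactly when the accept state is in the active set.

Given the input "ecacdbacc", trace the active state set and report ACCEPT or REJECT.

Answer: REJECT

Derivation:
S₀ = ε-closure({0}) = {0,2,4}
'e' @ 1: {1,5}  (accept∈set)
'c' @ 2: {}  — no active states
rest 'acdbacc' ignored (set empty)
end set {} — state 1 not in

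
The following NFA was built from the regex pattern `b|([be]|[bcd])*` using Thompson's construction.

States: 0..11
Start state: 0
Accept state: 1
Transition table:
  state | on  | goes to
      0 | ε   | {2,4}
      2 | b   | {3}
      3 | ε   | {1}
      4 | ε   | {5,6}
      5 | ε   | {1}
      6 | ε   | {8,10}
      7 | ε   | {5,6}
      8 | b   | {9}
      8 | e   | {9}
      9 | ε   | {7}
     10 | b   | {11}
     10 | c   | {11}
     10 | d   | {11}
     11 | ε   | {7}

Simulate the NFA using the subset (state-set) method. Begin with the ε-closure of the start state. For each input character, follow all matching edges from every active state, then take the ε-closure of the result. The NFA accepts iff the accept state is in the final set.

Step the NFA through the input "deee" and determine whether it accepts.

start: ε-closure({0}) = {0,1,2,4,5,6,8,10}
'd' @ 1: {1,5,6,7,8,10,11}  ✓accept
'e' @ 2: {1,5,6,7,8,9,10}  ✓accept
'e' @ 3: {1,5,6,7,8,9,10}  ✓accept
'e' @ 4: {1,5,6,7,8,9,10}  ✓accept
after full input: {1,5,6,7,8,9,10}  (accept=1 in)

Answer: ACCEPT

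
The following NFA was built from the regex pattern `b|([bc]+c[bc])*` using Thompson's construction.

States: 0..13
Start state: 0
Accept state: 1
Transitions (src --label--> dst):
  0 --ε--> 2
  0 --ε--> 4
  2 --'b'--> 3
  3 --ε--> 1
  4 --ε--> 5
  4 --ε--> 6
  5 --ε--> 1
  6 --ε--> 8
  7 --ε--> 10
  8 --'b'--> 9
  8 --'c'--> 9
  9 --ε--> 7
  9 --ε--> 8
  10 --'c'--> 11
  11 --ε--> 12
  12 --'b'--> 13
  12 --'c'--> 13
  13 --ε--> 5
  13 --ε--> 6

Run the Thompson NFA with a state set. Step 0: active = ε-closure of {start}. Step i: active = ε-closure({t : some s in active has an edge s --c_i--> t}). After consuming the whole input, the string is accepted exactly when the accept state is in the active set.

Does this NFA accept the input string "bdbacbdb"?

Answer: REJECT

Trace:
start: ε-closure({0}) = {0,1,2,4,5,6,8}
'b' @ 1: {1,3,7,8,9,10}  (accept∈set)
'd' @ 2: {}  — dead — no transitions
rest 'bacbdb' ignored (set empty)
end set {} — state 1 not in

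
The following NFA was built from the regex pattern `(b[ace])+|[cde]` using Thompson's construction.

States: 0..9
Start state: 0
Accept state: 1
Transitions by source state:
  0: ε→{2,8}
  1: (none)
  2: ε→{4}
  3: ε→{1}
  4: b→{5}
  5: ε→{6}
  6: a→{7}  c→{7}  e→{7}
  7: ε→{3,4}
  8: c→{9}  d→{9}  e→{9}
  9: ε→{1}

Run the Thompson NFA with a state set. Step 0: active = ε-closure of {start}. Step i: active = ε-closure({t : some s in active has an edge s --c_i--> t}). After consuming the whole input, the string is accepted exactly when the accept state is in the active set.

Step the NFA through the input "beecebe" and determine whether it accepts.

S₀ = ε-closure({0}) = {0,2,4,8}
'b' @ 1: {5,6}
'e' @ 2: {1,3,4,7}  [accepting]
'e' @ 3: {}  — state set empty
rest 'cebe' ignored (set empty)
after full input: {}  (accept=1 not in)

Answer: REJECT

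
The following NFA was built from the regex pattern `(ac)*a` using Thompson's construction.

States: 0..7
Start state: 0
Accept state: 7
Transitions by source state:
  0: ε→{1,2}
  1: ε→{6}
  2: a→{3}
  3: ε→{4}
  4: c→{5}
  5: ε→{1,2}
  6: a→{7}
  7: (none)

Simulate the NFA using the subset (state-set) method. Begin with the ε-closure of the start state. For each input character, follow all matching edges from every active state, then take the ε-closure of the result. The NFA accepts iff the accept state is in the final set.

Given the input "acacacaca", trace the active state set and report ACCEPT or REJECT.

Answer: ACCEPT

Trace:
initial (ε-close {0}): {0,1,2,6}
'a' @ 1: {3,4,7}  [accepting]
'c' @ 2: {1,2,5,6}
'a' @ 3: {3,4,7}  [accepting]
'c' @ 4: {1,2,5,6}
'a' @ 5: {3,4,7}  [accepting]
'c' @ 6: {1,2,5,6}
'a' @ 7: {3,4,7}  [accepting]
'c' @ 8: {1,2,5,6}
'a' @ 9: {3,4,7}  [accepting]
after full input: {3,4,7}  (accept=7 in)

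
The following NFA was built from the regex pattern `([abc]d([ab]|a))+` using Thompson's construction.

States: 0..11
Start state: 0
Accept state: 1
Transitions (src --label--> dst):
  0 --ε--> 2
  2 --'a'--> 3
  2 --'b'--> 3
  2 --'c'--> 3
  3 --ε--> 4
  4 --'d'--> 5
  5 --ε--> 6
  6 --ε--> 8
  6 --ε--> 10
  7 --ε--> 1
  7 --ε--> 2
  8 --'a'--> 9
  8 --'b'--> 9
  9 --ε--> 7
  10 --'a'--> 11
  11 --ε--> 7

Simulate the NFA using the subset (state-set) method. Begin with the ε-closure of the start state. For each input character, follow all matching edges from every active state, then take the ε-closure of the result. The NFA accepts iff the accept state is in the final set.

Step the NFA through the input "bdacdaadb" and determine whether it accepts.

S₀ = ε-closure({0}) = {0,2}
'b' @ 1: {3,4}
'd' @ 2: {5,6,8,10}
'a' @ 3: {1,2,7,9,11}  (accept∈set)
'c' @ 4: {3,4}
'd' @ 5: {5,6,8,10}
'a' @ 6: {1,2,7,9,11}  (accept∈set)
'a' @ 7: {3,4}
'd' @ 8: {5,6,8,10}
'b' @ 9: {1,2,7,9}  (accept∈set)
after full input: {1,2,7,9}  (accept=1 in)

Answer: ACCEPT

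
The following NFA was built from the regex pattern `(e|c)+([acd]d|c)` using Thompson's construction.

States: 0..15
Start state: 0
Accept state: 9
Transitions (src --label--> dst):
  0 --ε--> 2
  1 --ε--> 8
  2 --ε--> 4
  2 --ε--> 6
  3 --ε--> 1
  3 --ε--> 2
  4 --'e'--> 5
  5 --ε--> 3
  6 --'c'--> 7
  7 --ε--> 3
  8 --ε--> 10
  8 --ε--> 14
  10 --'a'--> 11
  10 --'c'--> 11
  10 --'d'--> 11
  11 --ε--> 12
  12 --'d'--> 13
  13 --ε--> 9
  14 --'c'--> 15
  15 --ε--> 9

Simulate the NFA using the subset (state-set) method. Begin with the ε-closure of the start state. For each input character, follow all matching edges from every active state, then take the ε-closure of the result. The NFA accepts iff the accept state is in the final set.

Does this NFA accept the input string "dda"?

S₀ = ε-closure({0}) = {0,2,4,6}
'd' @ 1: {}  — state set empty
rest 'da' ignored (set empty)
end set {} — state 9 not in

Answer: REJECT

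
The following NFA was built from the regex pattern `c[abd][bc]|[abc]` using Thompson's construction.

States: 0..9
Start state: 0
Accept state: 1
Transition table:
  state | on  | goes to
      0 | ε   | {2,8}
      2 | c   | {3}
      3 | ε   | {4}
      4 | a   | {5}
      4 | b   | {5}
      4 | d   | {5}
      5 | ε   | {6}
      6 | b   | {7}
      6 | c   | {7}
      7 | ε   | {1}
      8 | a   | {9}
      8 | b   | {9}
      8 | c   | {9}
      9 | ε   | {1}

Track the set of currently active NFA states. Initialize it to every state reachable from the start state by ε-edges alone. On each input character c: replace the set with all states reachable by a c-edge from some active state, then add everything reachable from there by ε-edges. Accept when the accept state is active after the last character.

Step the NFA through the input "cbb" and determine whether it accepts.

S₀ = ε-closure({0}) = {0,2,8}
'c' @ 1: {1,3,4,9}  ✓accept
'b' @ 2: {5,6}
'b' @ 3: {1,7}  ✓accept
end set {1,7} — state 1 in

Answer: ACCEPT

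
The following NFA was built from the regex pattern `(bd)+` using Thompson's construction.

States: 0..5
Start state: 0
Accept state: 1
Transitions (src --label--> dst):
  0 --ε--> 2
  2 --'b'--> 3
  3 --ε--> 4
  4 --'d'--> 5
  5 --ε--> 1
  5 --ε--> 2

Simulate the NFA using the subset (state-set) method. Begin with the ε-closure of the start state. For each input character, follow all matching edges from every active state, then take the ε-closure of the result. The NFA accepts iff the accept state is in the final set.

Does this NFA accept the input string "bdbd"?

S₀ = ε-closure({0}) = {0,2}
'b' @ 1: {3,4}
'd' @ 2: {1,2,5}  [accepting]
'b' @ 3: {3,4}
'd' @ 4: {1,2,5}  [accepting]
end set {1,2,5} — state 1 in

Answer: ACCEPT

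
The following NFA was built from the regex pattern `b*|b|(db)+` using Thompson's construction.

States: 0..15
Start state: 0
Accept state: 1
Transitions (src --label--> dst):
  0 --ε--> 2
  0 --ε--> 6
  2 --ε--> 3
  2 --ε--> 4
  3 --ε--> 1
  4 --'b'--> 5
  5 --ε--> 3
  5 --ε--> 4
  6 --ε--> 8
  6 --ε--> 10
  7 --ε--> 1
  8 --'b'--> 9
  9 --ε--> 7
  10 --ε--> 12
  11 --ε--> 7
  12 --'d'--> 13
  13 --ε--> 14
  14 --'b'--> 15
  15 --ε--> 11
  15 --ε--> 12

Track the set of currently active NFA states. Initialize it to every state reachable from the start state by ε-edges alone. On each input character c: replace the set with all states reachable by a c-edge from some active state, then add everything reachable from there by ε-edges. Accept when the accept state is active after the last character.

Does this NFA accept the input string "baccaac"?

start: ε-closure({0}) = {0,1,2,3,4,6,8,10,12}
'b' @ 1: {1,3,4,5,7,9}  [accepting]
'a' @ 2: {}  — state set empty
rest 'ccaac' ignored (set empty)
end set {} — state 1 not in

Answer: REJECT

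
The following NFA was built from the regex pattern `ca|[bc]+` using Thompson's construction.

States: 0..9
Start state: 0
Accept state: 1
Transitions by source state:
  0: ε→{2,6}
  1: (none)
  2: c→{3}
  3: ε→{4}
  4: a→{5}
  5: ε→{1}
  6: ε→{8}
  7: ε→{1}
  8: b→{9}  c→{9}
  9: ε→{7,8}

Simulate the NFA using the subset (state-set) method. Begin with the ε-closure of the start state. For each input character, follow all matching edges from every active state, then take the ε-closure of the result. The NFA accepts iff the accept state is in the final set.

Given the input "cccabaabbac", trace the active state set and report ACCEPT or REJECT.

Answer: REJECT

Steps:
initial (ε-close {0}): {0,2,6,8}
'c' @ 1: {1,3,4,7,8,9}  (accept∈set)
'c' @ 2: {1,7,8,9}  (accept∈set)
'c' @ 3: {1,7,8,9}  (accept∈set)
'a' @ 4: {}  — no active states
rest 'baabbac' ignored (set empty)
final: {}; accept 1 not in set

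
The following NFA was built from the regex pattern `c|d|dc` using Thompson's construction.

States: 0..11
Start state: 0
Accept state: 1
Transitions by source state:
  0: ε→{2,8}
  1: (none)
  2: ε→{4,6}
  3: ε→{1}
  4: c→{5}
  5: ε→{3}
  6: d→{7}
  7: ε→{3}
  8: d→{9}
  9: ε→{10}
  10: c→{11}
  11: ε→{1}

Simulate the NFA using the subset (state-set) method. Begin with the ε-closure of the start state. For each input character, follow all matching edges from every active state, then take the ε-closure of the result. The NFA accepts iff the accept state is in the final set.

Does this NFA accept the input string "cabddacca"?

Answer: REJECT

Trace:
start: ε-closure({0}) = {0,2,4,6,8}
'c' @ 1: {1,3,5}  (accept∈set)
'a' @ 2: {}  — dead — no transitions
rest 'bddacca' ignored (set empty)
final: {}; accept 1 not in set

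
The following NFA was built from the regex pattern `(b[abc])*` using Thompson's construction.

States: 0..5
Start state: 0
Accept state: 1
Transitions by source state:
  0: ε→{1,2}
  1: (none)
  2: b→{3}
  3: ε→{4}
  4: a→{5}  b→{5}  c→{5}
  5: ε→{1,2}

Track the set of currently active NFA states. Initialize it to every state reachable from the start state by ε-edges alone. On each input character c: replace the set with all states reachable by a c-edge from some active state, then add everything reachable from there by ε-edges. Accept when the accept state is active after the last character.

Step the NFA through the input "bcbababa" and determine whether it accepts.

Answer: ACCEPT

Derivation:
S₀ = ε-closure({0}) = {0,1,2}
'b' @ 1: {3,4}
'c' @ 2: {1,2,5}  ✓accept
'b' @ 3: {3,4}
'a' @ 4: {1,2,5}  ✓accept
'b' @ 5: {3,4}
'a' @ 6: {1,2,5}  ✓accept
'b' @ 7: {3,4}
'a' @ 8: {1,2,5}  ✓accept
final: {1,2,5}; accept 1 in set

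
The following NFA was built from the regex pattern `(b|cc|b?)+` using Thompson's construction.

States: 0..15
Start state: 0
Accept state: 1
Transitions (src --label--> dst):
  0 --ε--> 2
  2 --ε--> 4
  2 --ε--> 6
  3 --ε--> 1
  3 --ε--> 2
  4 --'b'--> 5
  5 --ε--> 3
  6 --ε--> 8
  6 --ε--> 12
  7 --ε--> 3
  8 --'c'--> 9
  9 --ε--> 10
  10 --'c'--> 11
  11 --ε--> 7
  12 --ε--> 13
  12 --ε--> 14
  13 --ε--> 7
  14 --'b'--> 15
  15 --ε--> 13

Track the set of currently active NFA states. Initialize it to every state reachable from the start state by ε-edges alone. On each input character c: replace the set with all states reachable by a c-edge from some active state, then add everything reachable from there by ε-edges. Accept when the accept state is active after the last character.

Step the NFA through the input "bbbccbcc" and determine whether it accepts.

S₀ = ε-closure({0}) = {0,1,2,3,4,6,7,8,12,13,14}
'b' @ 1: {1,2,3,4,5,6,7,8,12,13,14,15}  (accept∈set)
'b' @ 2: {1,2,3,4,5,6,7,8,12,13,14,15}  (accept∈set)
'b' @ 3: {1,2,3,4,5,6,7,8,12,13,14,15}  (accept∈set)
'c' @ 4: {9,10}
'c' @ 5: {1,2,3,4,6,7,8,11,12,13,14}  (accept∈set)
'b' @ 6: {1,2,3,4,5,6,7,8,12,13,14,15}  (accept∈set)
'c' @ 7: {9,10}
'c' @ 8: {1,2,3,4,6,7,8,11,12,13,14}  (accept∈set)
after full input: {1,2,3,4,6,7,8,11,12,13,14}  (accept=1 in)

Answer: ACCEPT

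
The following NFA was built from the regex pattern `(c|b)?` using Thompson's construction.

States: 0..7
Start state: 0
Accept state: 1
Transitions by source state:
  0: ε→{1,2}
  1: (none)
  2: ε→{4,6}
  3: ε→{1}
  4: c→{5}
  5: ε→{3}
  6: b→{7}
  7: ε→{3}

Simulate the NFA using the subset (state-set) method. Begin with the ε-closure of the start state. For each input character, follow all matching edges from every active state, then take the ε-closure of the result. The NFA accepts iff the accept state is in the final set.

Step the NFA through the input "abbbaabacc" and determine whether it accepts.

Answer: REJECT

Trace:
S₀ = ε-closure({0}) = {0,1,2,4,6}
'a' @ 1: {}  — no active states
rest 'bbbaabacc' ignored (set empty)
end set {} — state 1 not in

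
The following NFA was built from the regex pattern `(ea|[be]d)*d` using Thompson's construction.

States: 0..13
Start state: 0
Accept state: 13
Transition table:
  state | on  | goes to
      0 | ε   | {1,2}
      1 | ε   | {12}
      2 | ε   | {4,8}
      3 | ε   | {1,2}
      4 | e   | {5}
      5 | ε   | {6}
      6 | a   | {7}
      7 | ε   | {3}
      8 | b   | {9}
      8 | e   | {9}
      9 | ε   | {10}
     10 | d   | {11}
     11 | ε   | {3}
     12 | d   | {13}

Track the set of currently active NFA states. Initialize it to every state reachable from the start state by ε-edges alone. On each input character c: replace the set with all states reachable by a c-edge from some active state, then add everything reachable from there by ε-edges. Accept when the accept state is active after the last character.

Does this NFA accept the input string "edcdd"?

start: ε-closure({0}) = {0,1,2,4,8,12}
'e' @ 1: {5,6,9,10}
'd' @ 2: {1,2,3,4,8,11,12}
'c' @ 3: {}  — no active states
rest 'dd' ignored (set empty)
after full input: {}  (accept=13 not in)

Answer: REJECT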